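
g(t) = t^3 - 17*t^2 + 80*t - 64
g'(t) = 3*t^2 - 34*t + 80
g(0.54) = -25.60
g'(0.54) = 62.51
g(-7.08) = -1837.44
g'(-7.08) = 471.10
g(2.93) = 49.61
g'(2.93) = 6.13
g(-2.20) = -332.93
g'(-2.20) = 169.32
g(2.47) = 44.95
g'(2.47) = 14.32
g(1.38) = 16.65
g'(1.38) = 38.79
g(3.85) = 49.08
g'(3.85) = -6.43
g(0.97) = -1.48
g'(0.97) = 49.84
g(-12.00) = -5200.00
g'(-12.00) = 920.00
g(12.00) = 176.00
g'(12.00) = 104.00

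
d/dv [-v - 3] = -1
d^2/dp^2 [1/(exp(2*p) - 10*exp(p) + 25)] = (4*exp(p) + 10)*exp(p)/(exp(4*p) - 20*exp(3*p) + 150*exp(2*p) - 500*exp(p) + 625)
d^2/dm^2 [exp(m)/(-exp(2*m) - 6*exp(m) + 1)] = (-8*(exp(m) + 3)^2*exp(2*m) + 2*(4*exp(m) + 9)*(exp(2*m) + 6*exp(m) - 1)*exp(m) - (exp(2*m) + 6*exp(m) - 1)^2)*exp(m)/(exp(2*m) + 6*exp(m) - 1)^3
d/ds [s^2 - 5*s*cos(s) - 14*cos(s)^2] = 5*s*sin(s) + 2*s + 14*sin(2*s) - 5*cos(s)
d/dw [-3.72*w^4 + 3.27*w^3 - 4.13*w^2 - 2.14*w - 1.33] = -14.88*w^3 + 9.81*w^2 - 8.26*w - 2.14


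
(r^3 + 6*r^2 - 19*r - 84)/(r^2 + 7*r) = r - 1 - 12/r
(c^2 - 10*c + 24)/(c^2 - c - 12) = (c - 6)/(c + 3)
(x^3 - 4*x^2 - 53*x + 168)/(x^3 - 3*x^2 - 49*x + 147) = (x - 8)/(x - 7)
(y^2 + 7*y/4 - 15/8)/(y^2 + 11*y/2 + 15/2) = (y - 3/4)/(y + 3)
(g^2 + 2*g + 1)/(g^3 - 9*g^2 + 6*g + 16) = (g + 1)/(g^2 - 10*g + 16)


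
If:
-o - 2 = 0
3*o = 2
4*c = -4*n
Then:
No Solution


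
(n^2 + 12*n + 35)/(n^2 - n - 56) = (n + 5)/(n - 8)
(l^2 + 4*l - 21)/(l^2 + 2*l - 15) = (l + 7)/(l + 5)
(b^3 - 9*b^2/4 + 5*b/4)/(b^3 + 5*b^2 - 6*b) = (b - 5/4)/(b + 6)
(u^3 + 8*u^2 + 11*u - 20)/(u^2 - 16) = (u^2 + 4*u - 5)/(u - 4)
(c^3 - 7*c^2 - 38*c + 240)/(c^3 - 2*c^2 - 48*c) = (c - 5)/c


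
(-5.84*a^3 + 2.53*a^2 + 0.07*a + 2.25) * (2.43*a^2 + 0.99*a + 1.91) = -14.1912*a^5 + 0.3663*a^4 - 8.4796*a^3 + 10.3691*a^2 + 2.3612*a + 4.2975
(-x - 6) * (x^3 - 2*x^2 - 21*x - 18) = -x^4 - 4*x^3 + 33*x^2 + 144*x + 108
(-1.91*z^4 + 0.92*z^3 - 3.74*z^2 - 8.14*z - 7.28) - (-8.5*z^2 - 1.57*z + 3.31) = -1.91*z^4 + 0.92*z^3 + 4.76*z^2 - 6.57*z - 10.59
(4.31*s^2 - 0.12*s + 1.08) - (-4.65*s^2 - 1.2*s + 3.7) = 8.96*s^2 + 1.08*s - 2.62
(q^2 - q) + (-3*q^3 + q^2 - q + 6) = -3*q^3 + 2*q^2 - 2*q + 6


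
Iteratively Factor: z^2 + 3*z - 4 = (z - 1)*(z + 4)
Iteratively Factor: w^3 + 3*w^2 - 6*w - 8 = (w - 2)*(w^2 + 5*w + 4) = (w - 2)*(w + 1)*(w + 4)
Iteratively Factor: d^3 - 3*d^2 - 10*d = (d + 2)*(d^2 - 5*d) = d*(d + 2)*(d - 5)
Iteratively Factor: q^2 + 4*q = (q)*(q + 4)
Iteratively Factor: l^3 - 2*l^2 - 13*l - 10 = (l + 1)*(l^2 - 3*l - 10) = (l + 1)*(l + 2)*(l - 5)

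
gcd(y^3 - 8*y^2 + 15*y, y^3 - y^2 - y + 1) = 1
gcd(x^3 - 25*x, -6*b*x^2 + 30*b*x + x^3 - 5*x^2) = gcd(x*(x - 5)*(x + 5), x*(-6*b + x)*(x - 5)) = x^2 - 5*x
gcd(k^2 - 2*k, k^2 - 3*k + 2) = k - 2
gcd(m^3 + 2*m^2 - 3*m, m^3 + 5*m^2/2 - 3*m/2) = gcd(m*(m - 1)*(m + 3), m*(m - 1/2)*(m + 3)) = m^2 + 3*m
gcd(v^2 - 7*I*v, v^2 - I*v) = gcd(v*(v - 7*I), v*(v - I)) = v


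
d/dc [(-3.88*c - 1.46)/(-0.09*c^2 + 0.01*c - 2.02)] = (-0.3492*c^2 - 0.2628*c + 7.8522)/(0.0081*c^4 - 0.0018*c^3 + 0.3637*c^2 - 0.0404*c + 4.0804)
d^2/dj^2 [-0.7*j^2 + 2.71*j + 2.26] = -1.40000000000000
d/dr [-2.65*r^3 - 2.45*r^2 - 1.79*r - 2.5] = -7.95*r^2 - 4.9*r - 1.79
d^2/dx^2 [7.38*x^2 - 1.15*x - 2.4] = 14.7600000000000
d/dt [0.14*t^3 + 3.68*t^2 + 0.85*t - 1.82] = 0.42*t^2 + 7.36*t + 0.85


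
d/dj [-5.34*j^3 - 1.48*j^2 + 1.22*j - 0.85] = -16.02*j^2 - 2.96*j + 1.22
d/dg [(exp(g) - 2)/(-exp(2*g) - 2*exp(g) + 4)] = (exp(g) - 4)*exp(2*g)/(exp(4*g) + 4*exp(3*g) - 4*exp(2*g) - 16*exp(g) + 16)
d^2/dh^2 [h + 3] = 0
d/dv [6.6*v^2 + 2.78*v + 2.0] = 13.2*v + 2.78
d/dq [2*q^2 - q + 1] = 4*q - 1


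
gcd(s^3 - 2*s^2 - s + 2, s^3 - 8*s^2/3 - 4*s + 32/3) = s - 2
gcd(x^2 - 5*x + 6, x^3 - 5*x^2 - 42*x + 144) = x - 3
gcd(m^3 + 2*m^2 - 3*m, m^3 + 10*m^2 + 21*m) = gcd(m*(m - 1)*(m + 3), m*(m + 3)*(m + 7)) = m^2 + 3*m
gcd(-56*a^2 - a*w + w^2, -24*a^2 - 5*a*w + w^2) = -8*a + w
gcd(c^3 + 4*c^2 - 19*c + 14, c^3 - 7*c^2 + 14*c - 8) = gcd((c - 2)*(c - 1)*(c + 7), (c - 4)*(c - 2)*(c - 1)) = c^2 - 3*c + 2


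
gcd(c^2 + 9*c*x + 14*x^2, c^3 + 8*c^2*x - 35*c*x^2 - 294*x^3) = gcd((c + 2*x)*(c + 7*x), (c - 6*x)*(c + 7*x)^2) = c + 7*x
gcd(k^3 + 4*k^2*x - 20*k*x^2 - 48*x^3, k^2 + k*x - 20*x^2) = -k + 4*x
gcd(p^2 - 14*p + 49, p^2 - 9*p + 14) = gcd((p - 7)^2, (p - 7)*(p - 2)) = p - 7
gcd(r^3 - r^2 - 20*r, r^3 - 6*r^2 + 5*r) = r^2 - 5*r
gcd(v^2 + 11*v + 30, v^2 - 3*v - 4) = 1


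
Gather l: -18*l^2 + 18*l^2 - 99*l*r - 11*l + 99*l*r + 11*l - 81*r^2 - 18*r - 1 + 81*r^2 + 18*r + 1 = 0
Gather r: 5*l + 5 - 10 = 5*l - 5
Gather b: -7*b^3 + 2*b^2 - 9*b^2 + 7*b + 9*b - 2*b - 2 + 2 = -7*b^3 - 7*b^2 + 14*b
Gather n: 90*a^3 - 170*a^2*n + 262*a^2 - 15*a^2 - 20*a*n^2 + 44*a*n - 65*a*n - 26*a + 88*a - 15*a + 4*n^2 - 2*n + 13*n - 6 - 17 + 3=90*a^3 + 247*a^2 + 47*a + n^2*(4 - 20*a) + n*(-170*a^2 - 21*a + 11) - 20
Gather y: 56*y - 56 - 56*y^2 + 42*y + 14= -56*y^2 + 98*y - 42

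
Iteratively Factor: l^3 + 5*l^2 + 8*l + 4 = (l + 2)*(l^2 + 3*l + 2) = (l + 2)^2*(l + 1)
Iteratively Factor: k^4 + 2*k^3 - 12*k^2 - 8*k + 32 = (k + 2)*(k^3 - 12*k + 16) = (k + 2)*(k + 4)*(k^2 - 4*k + 4) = (k - 2)*(k + 2)*(k + 4)*(k - 2)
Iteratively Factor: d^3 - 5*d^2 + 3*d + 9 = (d - 3)*(d^2 - 2*d - 3) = (d - 3)*(d + 1)*(d - 3)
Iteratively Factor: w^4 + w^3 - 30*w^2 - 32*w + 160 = (w + 4)*(w^3 - 3*w^2 - 18*w + 40) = (w + 4)^2*(w^2 - 7*w + 10) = (w - 2)*(w + 4)^2*(w - 5)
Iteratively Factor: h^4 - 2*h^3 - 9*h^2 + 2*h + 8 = (h + 2)*(h^3 - 4*h^2 - h + 4) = (h - 1)*(h + 2)*(h^2 - 3*h - 4) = (h - 4)*(h - 1)*(h + 2)*(h + 1)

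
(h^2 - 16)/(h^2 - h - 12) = (h + 4)/(h + 3)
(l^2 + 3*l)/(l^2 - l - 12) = l/(l - 4)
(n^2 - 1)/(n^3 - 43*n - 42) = (n - 1)/(n^2 - n - 42)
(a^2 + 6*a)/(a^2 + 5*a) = (a + 6)/(a + 5)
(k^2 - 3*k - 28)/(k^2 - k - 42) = (k + 4)/(k + 6)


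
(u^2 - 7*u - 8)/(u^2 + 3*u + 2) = (u - 8)/(u + 2)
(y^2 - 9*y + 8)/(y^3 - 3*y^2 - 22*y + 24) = (y - 8)/(y^2 - 2*y - 24)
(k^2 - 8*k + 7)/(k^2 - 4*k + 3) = (k - 7)/(k - 3)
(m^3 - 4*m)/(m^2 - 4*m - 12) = m*(m - 2)/(m - 6)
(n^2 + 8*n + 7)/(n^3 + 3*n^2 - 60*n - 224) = (n + 1)/(n^2 - 4*n - 32)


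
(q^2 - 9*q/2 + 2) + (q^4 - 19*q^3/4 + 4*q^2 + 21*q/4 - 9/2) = q^4 - 19*q^3/4 + 5*q^2 + 3*q/4 - 5/2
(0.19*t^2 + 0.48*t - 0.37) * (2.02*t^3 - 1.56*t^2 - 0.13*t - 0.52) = 0.3838*t^5 + 0.6732*t^4 - 1.5209*t^3 + 0.416*t^2 - 0.2015*t + 0.1924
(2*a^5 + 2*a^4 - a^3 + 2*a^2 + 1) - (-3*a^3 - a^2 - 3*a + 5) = 2*a^5 + 2*a^4 + 2*a^3 + 3*a^2 + 3*a - 4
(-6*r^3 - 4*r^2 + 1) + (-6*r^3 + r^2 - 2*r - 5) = -12*r^3 - 3*r^2 - 2*r - 4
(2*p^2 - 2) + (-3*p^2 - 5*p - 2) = -p^2 - 5*p - 4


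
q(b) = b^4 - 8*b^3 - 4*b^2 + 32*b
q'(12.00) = 3392.00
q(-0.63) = -19.59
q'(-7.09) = -2543.32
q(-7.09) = 4950.14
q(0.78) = 19.10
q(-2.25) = 24.50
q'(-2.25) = -117.06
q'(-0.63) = 26.51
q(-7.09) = 4950.14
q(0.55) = 15.15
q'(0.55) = 21.01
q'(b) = 4*b^3 - 24*b^2 - 8*b + 32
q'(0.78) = 13.06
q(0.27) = 8.20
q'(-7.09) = -2543.32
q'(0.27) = 28.17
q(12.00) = 6720.00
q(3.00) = -75.00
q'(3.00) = -100.00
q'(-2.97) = -260.73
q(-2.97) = 157.07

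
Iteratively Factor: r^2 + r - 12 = (r + 4)*(r - 3)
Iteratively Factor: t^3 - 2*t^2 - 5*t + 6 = (t + 2)*(t^2 - 4*t + 3) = (t - 3)*(t + 2)*(t - 1)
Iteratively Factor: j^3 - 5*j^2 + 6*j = (j - 3)*(j^2 - 2*j) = (j - 3)*(j - 2)*(j)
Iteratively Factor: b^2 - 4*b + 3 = (b - 1)*(b - 3)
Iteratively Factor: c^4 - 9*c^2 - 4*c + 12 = (c + 2)*(c^3 - 2*c^2 - 5*c + 6) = (c - 1)*(c + 2)*(c^2 - c - 6) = (c - 3)*(c - 1)*(c + 2)*(c + 2)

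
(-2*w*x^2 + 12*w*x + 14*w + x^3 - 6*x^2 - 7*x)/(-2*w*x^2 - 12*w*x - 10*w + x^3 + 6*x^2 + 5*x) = (x - 7)/(x + 5)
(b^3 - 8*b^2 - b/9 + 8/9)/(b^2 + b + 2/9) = (3*b^2 - 25*b + 8)/(3*b + 2)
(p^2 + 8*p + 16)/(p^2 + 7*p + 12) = (p + 4)/(p + 3)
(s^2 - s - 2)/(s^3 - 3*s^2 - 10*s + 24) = (s + 1)/(s^2 - s - 12)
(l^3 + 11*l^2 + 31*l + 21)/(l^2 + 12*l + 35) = (l^2 + 4*l + 3)/(l + 5)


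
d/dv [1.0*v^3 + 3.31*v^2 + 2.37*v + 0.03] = 3.0*v^2 + 6.62*v + 2.37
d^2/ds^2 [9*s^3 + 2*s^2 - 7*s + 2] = 54*s + 4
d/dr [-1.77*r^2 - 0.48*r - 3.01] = -3.54*r - 0.48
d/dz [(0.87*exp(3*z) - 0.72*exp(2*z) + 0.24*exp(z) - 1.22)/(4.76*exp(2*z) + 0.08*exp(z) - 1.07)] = (4.1412*exp(4*z) + 0.1392*exp(3*z) - 3.9927*exp(2*z) + 13.1552*exp(z) - 0.1592)*exp(z)/(22.6576*exp(4*z) + 0.7616*exp(3*z) - 10.18*exp(2*z) - 0.1712*exp(z) + 1.1449)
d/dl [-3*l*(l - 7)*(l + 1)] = -9*l^2 + 36*l + 21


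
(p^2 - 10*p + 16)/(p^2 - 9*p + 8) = (p - 2)/(p - 1)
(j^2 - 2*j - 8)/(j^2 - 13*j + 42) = (j^2 - 2*j - 8)/(j^2 - 13*j + 42)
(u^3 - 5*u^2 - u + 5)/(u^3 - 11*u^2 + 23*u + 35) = (u - 1)/(u - 7)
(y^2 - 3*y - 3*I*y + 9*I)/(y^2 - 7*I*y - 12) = (y - 3)/(y - 4*I)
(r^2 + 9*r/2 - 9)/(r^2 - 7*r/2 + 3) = (r + 6)/(r - 2)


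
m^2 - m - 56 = (m - 8)*(m + 7)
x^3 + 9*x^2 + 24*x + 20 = (x + 2)^2*(x + 5)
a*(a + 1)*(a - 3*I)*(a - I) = a^4 + a^3 - 4*I*a^3 - 3*a^2 - 4*I*a^2 - 3*a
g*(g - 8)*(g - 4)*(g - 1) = g^4 - 13*g^3 + 44*g^2 - 32*g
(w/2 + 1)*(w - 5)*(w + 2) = w^3/2 - w^2/2 - 8*w - 10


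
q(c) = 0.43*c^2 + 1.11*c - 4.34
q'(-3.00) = -1.47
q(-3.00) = -3.80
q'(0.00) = 1.11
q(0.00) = -4.34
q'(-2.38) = -0.94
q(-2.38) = -4.55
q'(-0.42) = 0.75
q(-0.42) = -4.73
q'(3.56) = 4.17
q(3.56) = 5.06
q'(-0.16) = 0.97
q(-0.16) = -4.51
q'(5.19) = 5.57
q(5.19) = 13.00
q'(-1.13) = 0.14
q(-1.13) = -5.05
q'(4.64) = 5.10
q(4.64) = 10.07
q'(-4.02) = -2.35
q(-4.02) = -1.85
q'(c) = 0.86*c + 1.11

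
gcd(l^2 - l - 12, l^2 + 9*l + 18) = l + 3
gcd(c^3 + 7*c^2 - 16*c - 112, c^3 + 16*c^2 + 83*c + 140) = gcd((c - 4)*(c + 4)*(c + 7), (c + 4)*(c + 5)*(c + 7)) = c^2 + 11*c + 28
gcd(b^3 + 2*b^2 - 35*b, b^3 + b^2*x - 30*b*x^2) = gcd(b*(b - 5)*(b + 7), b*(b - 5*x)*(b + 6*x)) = b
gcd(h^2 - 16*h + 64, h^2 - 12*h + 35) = 1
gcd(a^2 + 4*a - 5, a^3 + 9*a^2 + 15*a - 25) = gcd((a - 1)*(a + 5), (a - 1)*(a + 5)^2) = a^2 + 4*a - 5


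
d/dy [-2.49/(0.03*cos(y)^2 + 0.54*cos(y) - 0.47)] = -(0.1494*cos(y) + 1.3446)*sin(y)/(0.03*cos(y)^2 + 0.54*cos(y) - 0.47)^2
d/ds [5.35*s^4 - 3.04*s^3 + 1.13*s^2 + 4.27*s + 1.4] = 21.4*s^3 - 9.12*s^2 + 2.26*s + 4.27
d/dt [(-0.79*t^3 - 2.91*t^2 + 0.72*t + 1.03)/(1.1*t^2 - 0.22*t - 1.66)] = (-0.869*t^4 + 0.3476*t^3 + 3.7824*t^2 + 7.3952*t - 0.9686)/(1.21*t^4 - 0.484*t^3 - 3.6036*t^2 + 0.7304*t + 2.7556)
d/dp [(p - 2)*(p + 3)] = 2*p + 1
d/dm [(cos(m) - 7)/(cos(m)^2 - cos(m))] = (sin(m) + 7*sin(m)/cos(m)^2 - 14*tan(m))/(cos(m) - 1)^2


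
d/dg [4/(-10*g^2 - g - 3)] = 4*(20*g + 1)/(10*g^2 + g + 3)^2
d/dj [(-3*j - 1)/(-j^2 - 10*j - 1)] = (3*j^2 + 30*j - 2*(j + 5)*(3*j + 1) + 3)/(j^2 + 10*j + 1)^2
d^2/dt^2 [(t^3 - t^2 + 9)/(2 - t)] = 2*(-t^3 + 6*t^2 - 12*t - 5)/(t^3 - 6*t^2 + 12*t - 8)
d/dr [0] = 0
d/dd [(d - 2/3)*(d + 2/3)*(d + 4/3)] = 3*d^2 + 8*d/3 - 4/9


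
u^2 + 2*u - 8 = (u - 2)*(u + 4)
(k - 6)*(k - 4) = k^2 - 10*k + 24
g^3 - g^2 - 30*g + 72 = (g - 4)*(g - 3)*(g + 6)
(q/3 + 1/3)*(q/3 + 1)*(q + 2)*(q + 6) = q^4/9 + 4*q^3/3 + 47*q^2/9 + 8*q + 4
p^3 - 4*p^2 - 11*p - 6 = (p - 6)*(p + 1)^2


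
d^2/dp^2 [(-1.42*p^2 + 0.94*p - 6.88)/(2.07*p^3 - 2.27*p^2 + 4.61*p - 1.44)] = (-12.169116*p^6 + 24.166836*p^5 - 298.959336*p^4 + 420.024036*p^3 - 545.160768*p^2 + 290.49936*p - 240.85904)/(8.869743*p^9 - 29.180169*p^8 + 91.259676*p^7 - 160.179425*p^6 + 243.838644*p^5 - 249.436257*p^4 + 201.264245*p^3 - 105.930288*p^2 + 28.677888*p - 2.985984)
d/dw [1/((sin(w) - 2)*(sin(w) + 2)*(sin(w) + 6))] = (-3*sin(w)^2 - 12*sin(w) + 4)*cos(w)/((sin(w) - 2)^2*(sin(w) + 2)^2*(sin(w) + 6)^2)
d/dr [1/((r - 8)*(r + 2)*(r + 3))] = (-(r - 8)*(r + 2) - (r - 8)*(r + 3) - (r + 2)*(r + 3))/((r - 8)^2*(r + 2)^2*(r + 3)^2)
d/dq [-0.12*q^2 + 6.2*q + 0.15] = 6.2 - 0.24*q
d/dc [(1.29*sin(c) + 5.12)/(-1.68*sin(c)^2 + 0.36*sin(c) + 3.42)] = (2.1672*sin(c)^2 + 17.2032*sin(c) + 2.5686)*cos(c)/(2.8224*sin(c)^4 - 1.2096*sin(c)^3 - 11.3616*sin(c)^2 + 2.4624*sin(c) + 11.6964)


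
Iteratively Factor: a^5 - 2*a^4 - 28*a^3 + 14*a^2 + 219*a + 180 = (a - 4)*(a^4 + 2*a^3 - 20*a^2 - 66*a - 45) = (a - 4)*(a + 1)*(a^3 + a^2 - 21*a - 45) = (a - 5)*(a - 4)*(a + 1)*(a^2 + 6*a + 9) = (a - 5)*(a - 4)*(a + 1)*(a + 3)*(a + 3)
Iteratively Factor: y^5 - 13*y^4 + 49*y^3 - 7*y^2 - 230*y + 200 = (y + 2)*(y^4 - 15*y^3 + 79*y^2 - 165*y + 100) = (y - 5)*(y + 2)*(y^3 - 10*y^2 + 29*y - 20) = (y - 5)^2*(y + 2)*(y^2 - 5*y + 4) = (y - 5)^2*(y - 1)*(y + 2)*(y - 4)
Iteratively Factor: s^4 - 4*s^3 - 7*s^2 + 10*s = (s + 2)*(s^3 - 6*s^2 + 5*s) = s*(s + 2)*(s^2 - 6*s + 5) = s*(s - 5)*(s + 2)*(s - 1)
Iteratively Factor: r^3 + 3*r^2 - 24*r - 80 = (r + 4)*(r^2 - r - 20) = (r - 5)*(r + 4)*(r + 4)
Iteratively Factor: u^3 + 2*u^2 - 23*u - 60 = (u - 5)*(u^2 + 7*u + 12) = (u - 5)*(u + 3)*(u + 4)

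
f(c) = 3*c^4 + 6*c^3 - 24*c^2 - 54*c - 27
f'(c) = 12*c^3 + 18*c^2 - 48*c - 54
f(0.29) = -44.51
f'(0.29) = -66.11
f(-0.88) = -0.36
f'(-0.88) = -6.00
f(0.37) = -49.91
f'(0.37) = -68.69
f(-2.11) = -16.81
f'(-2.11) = 14.69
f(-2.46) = -18.85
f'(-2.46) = -5.63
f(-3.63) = 86.67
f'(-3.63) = -216.56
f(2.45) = -107.03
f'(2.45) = 112.92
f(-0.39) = -9.88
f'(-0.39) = -33.25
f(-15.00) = 127008.00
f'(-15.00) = -35784.00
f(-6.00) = 2025.00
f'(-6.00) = -1710.00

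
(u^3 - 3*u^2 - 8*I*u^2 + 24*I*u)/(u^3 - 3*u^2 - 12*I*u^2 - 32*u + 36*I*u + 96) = u/(u - 4*I)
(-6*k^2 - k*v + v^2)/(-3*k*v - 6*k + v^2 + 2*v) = (2*k + v)/(v + 2)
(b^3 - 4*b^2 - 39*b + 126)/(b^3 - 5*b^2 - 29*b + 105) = (b + 6)/(b + 5)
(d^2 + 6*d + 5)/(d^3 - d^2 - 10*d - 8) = (d + 5)/(d^2 - 2*d - 8)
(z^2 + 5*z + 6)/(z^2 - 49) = (z^2 + 5*z + 6)/(z^2 - 49)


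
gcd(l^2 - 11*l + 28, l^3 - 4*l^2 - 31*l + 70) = l - 7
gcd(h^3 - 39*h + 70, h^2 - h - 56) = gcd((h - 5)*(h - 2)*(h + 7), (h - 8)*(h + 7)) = h + 7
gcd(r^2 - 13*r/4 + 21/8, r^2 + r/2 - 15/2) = 1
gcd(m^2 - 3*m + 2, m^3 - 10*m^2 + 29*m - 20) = m - 1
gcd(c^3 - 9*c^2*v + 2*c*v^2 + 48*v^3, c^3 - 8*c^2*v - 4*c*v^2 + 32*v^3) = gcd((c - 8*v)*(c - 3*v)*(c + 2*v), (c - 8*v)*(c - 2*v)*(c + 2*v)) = -c^2 + 6*c*v + 16*v^2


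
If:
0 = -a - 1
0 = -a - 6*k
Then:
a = -1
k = 1/6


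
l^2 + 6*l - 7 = (l - 1)*(l + 7)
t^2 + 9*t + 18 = (t + 3)*(t + 6)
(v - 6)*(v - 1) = v^2 - 7*v + 6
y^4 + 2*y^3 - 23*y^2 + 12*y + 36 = (y - 3)*(y - 2)*(y + 1)*(y + 6)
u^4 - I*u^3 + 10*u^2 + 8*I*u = u*(u - 4*I)*(u + I)*(u + 2*I)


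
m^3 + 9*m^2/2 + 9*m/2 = m*(m + 3/2)*(m + 3)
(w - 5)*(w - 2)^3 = w^4 - 11*w^3 + 42*w^2 - 68*w + 40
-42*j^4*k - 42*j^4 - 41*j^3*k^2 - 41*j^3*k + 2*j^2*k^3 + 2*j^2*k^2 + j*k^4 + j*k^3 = (-6*j + k)*(j + k)*(7*j + k)*(j*k + j)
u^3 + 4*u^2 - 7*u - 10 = (u - 2)*(u + 1)*(u + 5)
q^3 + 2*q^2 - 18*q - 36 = (q + 2)*(q - 3*sqrt(2))*(q + 3*sqrt(2))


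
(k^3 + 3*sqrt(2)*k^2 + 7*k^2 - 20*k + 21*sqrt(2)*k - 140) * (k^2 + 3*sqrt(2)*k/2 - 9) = k^5 + 9*sqrt(2)*k^4/2 + 7*k^4 - 20*k^3 + 63*sqrt(2)*k^3/2 - 140*k^2 - 57*sqrt(2)*k^2 - 399*sqrt(2)*k + 180*k + 1260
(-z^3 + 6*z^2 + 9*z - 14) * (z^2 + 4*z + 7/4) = -z^5 + 2*z^4 + 125*z^3/4 + 65*z^2/2 - 161*z/4 - 49/2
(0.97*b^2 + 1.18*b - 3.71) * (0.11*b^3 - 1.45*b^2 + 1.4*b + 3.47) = 0.1067*b^5 - 1.2767*b^4 - 0.7611*b^3 + 10.3974*b^2 - 1.0994*b - 12.8737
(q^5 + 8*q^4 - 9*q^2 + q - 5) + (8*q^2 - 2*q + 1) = q^5 + 8*q^4 - q^2 - q - 4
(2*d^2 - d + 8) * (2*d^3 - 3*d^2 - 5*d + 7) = 4*d^5 - 8*d^4 + 9*d^3 - 5*d^2 - 47*d + 56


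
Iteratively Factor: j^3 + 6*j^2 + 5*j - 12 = (j + 4)*(j^2 + 2*j - 3) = (j - 1)*(j + 4)*(j + 3)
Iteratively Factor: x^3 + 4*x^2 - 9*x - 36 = (x - 3)*(x^2 + 7*x + 12) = (x - 3)*(x + 3)*(x + 4)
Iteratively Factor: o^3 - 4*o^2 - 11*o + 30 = (o + 3)*(o^2 - 7*o + 10) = (o - 5)*(o + 3)*(o - 2)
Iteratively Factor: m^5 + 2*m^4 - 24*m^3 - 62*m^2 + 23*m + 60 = (m + 3)*(m^4 - m^3 - 21*m^2 + m + 20) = (m - 5)*(m + 3)*(m^3 + 4*m^2 - m - 4) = (m - 5)*(m + 3)*(m + 4)*(m^2 - 1) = (m - 5)*(m - 1)*(m + 3)*(m + 4)*(m + 1)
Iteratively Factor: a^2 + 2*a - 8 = (a + 4)*(a - 2)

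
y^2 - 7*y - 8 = (y - 8)*(y + 1)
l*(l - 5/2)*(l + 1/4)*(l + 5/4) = l^4 - l^3 - 55*l^2/16 - 25*l/32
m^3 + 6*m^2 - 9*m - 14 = (m - 2)*(m + 1)*(m + 7)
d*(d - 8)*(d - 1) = d^3 - 9*d^2 + 8*d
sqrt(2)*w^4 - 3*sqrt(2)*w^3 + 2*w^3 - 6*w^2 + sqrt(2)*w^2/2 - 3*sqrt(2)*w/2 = w*(w - 3)*(w + sqrt(2)/2)*(sqrt(2)*w + 1)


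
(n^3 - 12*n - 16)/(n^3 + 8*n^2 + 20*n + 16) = (n - 4)/(n + 4)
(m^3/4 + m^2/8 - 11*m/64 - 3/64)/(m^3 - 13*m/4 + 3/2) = (16*m^3 + 8*m^2 - 11*m - 3)/(16*(4*m^3 - 13*m + 6))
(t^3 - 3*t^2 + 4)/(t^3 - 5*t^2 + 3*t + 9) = (t^2 - 4*t + 4)/(t^2 - 6*t + 9)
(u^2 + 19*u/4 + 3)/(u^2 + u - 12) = (u + 3/4)/(u - 3)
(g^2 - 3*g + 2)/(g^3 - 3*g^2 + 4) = (g - 1)/(g^2 - g - 2)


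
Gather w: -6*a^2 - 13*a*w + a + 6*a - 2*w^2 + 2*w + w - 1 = -6*a^2 + 7*a - 2*w^2 + w*(3 - 13*a) - 1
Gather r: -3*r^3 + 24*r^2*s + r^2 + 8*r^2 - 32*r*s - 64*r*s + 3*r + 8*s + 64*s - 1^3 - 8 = -3*r^3 + r^2*(24*s + 9) + r*(3 - 96*s) + 72*s - 9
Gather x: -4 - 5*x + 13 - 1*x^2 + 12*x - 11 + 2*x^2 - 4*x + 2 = x^2 + 3*x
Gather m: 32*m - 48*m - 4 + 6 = 2 - 16*m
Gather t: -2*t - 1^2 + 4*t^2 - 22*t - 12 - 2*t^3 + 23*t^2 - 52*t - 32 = -2*t^3 + 27*t^2 - 76*t - 45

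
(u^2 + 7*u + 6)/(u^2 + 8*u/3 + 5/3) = 3*(u + 6)/(3*u + 5)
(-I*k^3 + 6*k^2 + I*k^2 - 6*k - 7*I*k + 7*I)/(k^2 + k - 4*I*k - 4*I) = (-I*k^3 + k^2*(6 + I) - k*(6 + 7*I) + 7*I)/(k^2 + k*(1 - 4*I) - 4*I)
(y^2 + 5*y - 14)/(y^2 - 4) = (y + 7)/(y + 2)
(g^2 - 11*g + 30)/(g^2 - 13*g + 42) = (g - 5)/(g - 7)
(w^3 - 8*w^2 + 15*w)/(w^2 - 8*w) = (w^2 - 8*w + 15)/(w - 8)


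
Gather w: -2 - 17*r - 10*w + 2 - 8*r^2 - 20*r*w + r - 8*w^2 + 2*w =-8*r^2 - 16*r - 8*w^2 + w*(-20*r - 8)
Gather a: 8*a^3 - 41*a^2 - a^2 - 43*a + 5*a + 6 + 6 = 8*a^3 - 42*a^2 - 38*a + 12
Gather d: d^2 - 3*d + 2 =d^2 - 3*d + 2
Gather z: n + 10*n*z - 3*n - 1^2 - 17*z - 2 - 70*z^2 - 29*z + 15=-2*n - 70*z^2 + z*(10*n - 46) + 12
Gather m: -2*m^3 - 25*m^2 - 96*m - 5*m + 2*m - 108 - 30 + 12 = -2*m^3 - 25*m^2 - 99*m - 126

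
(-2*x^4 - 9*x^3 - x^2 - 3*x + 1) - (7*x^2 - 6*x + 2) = -2*x^4 - 9*x^3 - 8*x^2 + 3*x - 1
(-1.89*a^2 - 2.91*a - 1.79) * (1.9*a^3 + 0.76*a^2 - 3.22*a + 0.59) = -3.591*a^5 - 6.9654*a^4 + 0.473199999999999*a^3 + 6.8947*a^2 + 4.0469*a - 1.0561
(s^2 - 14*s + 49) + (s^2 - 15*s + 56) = 2*s^2 - 29*s + 105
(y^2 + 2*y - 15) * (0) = 0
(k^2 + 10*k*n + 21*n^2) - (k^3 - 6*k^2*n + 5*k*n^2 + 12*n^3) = -k^3 + 6*k^2*n + k^2 - 5*k*n^2 + 10*k*n - 12*n^3 + 21*n^2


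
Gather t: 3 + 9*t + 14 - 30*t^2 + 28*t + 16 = -30*t^2 + 37*t + 33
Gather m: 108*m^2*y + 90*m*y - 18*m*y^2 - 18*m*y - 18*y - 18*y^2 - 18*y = 108*m^2*y + m*(-18*y^2 + 72*y) - 18*y^2 - 36*y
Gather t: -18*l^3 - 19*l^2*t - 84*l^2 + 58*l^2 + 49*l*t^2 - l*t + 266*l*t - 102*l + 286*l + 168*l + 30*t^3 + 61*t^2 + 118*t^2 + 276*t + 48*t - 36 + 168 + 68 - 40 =-18*l^3 - 26*l^2 + 352*l + 30*t^3 + t^2*(49*l + 179) + t*(-19*l^2 + 265*l + 324) + 160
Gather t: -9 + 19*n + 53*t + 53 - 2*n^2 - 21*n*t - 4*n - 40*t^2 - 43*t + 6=-2*n^2 + 15*n - 40*t^2 + t*(10 - 21*n) + 50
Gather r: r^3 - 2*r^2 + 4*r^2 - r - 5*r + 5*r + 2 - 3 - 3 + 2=r^3 + 2*r^2 - r - 2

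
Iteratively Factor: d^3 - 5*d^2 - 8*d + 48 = (d + 3)*(d^2 - 8*d + 16) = (d - 4)*(d + 3)*(d - 4)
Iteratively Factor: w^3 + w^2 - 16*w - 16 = (w + 4)*(w^2 - 3*w - 4) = (w + 1)*(w + 4)*(w - 4)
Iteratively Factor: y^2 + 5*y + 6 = (y + 3)*(y + 2)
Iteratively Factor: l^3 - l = (l)*(l^2 - 1) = l*(l - 1)*(l + 1)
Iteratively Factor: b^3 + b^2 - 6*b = (b + 3)*(b^2 - 2*b) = b*(b + 3)*(b - 2)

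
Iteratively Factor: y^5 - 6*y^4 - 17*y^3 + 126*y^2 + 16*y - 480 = (y - 5)*(y^4 - y^3 - 22*y^2 + 16*y + 96) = (y - 5)*(y + 2)*(y^3 - 3*y^2 - 16*y + 48) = (y - 5)*(y - 4)*(y + 2)*(y^2 + y - 12) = (y - 5)*(y - 4)*(y - 3)*(y + 2)*(y + 4)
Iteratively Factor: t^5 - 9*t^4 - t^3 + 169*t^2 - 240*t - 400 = (t - 4)*(t^4 - 5*t^3 - 21*t^2 + 85*t + 100) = (t - 5)*(t - 4)*(t^3 - 21*t - 20) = (t - 5)*(t - 4)*(t + 1)*(t^2 - t - 20) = (t - 5)^2*(t - 4)*(t + 1)*(t + 4)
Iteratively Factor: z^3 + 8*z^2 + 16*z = (z + 4)*(z^2 + 4*z) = z*(z + 4)*(z + 4)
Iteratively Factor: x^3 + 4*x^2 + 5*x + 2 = (x + 1)*(x^2 + 3*x + 2) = (x + 1)^2*(x + 2)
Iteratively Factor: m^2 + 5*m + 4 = (m + 4)*(m + 1)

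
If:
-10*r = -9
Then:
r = 9/10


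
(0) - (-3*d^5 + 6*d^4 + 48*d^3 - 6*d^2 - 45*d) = 3*d^5 - 6*d^4 - 48*d^3 + 6*d^2 + 45*d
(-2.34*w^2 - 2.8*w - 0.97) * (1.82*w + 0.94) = -4.2588*w^3 - 7.2956*w^2 - 4.3974*w - 0.9118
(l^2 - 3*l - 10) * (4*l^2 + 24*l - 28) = 4*l^4 + 12*l^3 - 140*l^2 - 156*l + 280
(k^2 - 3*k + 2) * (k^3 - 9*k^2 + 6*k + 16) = k^5 - 12*k^4 + 35*k^3 - 20*k^2 - 36*k + 32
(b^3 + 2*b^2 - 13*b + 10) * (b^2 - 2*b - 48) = b^5 - 65*b^3 - 60*b^2 + 604*b - 480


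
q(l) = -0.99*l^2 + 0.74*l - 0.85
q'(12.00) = -23.02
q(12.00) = -134.53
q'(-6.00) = 12.62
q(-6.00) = -40.93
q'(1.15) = -1.54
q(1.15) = -1.31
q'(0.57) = -0.39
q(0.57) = -0.75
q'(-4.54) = 9.73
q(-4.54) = -24.62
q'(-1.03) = 2.78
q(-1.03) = -2.66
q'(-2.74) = 6.17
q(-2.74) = -10.31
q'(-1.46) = 3.63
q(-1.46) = -4.04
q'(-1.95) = 4.60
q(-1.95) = -6.06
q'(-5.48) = 11.59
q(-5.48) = -34.64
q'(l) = 0.74 - 1.98*l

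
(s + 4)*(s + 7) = s^2 + 11*s + 28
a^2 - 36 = (a - 6)*(a + 6)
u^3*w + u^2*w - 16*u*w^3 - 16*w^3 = (u - 4*w)*(u + 4*w)*(u*w + w)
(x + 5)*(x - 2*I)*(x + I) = x^3 + 5*x^2 - I*x^2 + 2*x - 5*I*x + 10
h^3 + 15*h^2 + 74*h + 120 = (h + 4)*(h + 5)*(h + 6)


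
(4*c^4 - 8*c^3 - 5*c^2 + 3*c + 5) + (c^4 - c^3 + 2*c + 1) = 5*c^4 - 9*c^3 - 5*c^2 + 5*c + 6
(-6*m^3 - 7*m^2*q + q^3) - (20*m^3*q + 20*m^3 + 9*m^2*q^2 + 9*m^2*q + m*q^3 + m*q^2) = -20*m^3*q - 26*m^3 - 9*m^2*q^2 - 16*m^2*q - m*q^3 - m*q^2 + q^3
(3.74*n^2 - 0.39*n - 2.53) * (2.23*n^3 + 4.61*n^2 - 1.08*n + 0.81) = 8.3402*n^5 + 16.3717*n^4 - 11.479*n^3 - 8.2127*n^2 + 2.4165*n - 2.0493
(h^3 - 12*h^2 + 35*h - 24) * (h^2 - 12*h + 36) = h^5 - 24*h^4 + 215*h^3 - 876*h^2 + 1548*h - 864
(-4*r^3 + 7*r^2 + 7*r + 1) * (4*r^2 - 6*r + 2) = -16*r^5 + 52*r^4 - 22*r^3 - 24*r^2 + 8*r + 2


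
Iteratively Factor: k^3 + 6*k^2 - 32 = (k + 4)*(k^2 + 2*k - 8) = (k + 4)^2*(k - 2)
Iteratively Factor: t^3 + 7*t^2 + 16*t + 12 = (t + 2)*(t^2 + 5*t + 6) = (t + 2)*(t + 3)*(t + 2)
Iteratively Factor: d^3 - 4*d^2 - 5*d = (d - 5)*(d^2 + d) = (d - 5)*(d + 1)*(d)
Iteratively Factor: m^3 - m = (m - 1)*(m^2 + m) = (m - 1)*(m + 1)*(m)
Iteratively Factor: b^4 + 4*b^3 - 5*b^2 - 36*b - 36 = (b - 3)*(b^3 + 7*b^2 + 16*b + 12) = (b - 3)*(b + 2)*(b^2 + 5*b + 6) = (b - 3)*(b + 2)*(b + 3)*(b + 2)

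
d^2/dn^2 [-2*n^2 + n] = -4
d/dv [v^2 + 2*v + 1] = 2*v + 2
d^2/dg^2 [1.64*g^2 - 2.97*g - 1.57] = 3.28000000000000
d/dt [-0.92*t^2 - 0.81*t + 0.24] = -1.84*t - 0.81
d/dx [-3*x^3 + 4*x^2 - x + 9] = -9*x^2 + 8*x - 1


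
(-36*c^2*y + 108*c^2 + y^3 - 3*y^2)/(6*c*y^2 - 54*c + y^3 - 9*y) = (-6*c + y)/(y + 3)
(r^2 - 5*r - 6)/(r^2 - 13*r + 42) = (r + 1)/(r - 7)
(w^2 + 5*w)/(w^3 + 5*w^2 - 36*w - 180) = w/(w^2 - 36)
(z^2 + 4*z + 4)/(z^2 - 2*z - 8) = (z + 2)/(z - 4)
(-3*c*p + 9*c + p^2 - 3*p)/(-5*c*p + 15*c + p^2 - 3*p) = (-3*c + p)/(-5*c + p)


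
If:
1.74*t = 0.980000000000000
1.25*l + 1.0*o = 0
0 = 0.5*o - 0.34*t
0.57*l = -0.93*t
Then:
No Solution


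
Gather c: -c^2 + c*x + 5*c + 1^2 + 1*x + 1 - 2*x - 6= -c^2 + c*(x + 5) - x - 4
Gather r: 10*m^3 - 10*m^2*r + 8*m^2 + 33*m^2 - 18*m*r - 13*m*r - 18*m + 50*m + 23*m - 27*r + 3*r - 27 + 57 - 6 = 10*m^3 + 41*m^2 + 55*m + r*(-10*m^2 - 31*m - 24) + 24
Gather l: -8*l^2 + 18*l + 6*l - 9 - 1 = -8*l^2 + 24*l - 10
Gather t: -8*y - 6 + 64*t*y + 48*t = t*(64*y + 48) - 8*y - 6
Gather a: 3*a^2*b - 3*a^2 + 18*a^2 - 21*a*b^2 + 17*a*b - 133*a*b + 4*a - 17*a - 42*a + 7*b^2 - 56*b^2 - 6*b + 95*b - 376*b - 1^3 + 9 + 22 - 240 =a^2*(3*b + 15) + a*(-21*b^2 - 116*b - 55) - 49*b^2 - 287*b - 210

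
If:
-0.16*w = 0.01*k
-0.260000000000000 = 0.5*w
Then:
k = 8.32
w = -0.52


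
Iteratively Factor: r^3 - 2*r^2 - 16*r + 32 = (r - 4)*(r^2 + 2*r - 8) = (r - 4)*(r - 2)*(r + 4)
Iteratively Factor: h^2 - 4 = (h - 2)*(h + 2)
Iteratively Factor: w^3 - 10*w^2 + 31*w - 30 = (w - 5)*(w^2 - 5*w + 6) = (w - 5)*(w - 3)*(w - 2)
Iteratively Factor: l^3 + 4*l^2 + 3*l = (l)*(l^2 + 4*l + 3) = l*(l + 3)*(l + 1)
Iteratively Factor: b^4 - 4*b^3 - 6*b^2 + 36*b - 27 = (b + 3)*(b^3 - 7*b^2 + 15*b - 9) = (b - 1)*(b + 3)*(b^2 - 6*b + 9) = (b - 3)*(b - 1)*(b + 3)*(b - 3)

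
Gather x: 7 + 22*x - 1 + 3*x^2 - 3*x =3*x^2 + 19*x + 6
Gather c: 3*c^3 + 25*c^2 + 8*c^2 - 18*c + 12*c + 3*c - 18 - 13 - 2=3*c^3 + 33*c^2 - 3*c - 33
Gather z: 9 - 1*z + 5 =14 - z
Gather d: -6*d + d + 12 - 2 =10 - 5*d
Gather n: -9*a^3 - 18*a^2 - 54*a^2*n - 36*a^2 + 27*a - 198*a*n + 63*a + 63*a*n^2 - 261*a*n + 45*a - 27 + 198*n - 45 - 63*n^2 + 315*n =-9*a^3 - 54*a^2 + 135*a + n^2*(63*a - 63) + n*(-54*a^2 - 459*a + 513) - 72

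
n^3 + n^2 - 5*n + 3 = (n - 1)^2*(n + 3)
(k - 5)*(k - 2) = k^2 - 7*k + 10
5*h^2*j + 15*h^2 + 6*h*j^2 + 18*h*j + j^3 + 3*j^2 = (h + j)*(5*h + j)*(j + 3)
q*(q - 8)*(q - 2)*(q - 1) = q^4 - 11*q^3 + 26*q^2 - 16*q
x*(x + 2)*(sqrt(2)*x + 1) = sqrt(2)*x^3 + x^2 + 2*sqrt(2)*x^2 + 2*x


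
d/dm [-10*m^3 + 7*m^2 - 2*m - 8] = -30*m^2 + 14*m - 2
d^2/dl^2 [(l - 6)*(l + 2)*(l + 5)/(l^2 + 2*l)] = -60/l^3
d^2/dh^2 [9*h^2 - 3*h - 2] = 18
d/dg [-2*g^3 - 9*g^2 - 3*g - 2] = -6*g^2 - 18*g - 3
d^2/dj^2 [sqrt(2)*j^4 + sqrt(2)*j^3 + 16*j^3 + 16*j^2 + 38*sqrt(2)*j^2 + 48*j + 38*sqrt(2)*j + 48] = 12*sqrt(2)*j^2 + 6*sqrt(2)*j + 96*j + 32 + 76*sqrt(2)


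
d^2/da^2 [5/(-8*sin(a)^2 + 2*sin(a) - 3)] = 10*(128*sin(a)^4 - 24*sin(a)^3 - 238*sin(a)^2 + 51*sin(a) + 20)/(8*sin(a)^2 - 2*sin(a) + 3)^3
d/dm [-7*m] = -7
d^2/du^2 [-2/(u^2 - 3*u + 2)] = 4*(u^2 - 3*u - (2*u - 3)^2 + 2)/(u^2 - 3*u + 2)^3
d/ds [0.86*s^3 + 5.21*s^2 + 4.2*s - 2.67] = 2.58*s^2 + 10.42*s + 4.2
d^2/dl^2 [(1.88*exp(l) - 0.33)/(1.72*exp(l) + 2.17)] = (10.084424 - 7.993184*exp(l))*exp(l)/(5.088448*exp(3*l) + 19.259184*exp(2*l) + 24.297924*exp(l) + 10.218313)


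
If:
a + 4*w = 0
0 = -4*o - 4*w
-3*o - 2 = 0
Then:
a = -8/3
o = -2/3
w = 2/3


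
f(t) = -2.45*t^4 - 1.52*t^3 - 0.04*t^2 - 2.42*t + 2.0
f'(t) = -9.8*t^3 - 4.56*t^2 - 0.08*t - 2.42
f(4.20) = -883.85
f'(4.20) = -809.26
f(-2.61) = -78.62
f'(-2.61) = 140.97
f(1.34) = -12.87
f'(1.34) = -34.29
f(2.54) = -131.29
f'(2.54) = -192.64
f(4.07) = -783.26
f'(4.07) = -738.99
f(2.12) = -67.28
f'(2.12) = -116.46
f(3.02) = -251.33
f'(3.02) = -314.18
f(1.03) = -4.95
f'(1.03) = -18.05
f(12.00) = -53462.56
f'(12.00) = -17594.42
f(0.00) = 2.00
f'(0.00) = -2.42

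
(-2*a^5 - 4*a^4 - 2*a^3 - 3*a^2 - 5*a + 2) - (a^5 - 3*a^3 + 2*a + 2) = -3*a^5 - 4*a^4 + a^3 - 3*a^2 - 7*a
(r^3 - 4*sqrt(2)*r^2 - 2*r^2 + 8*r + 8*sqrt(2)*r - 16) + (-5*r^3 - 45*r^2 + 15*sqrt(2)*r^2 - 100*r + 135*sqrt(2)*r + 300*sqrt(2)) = -4*r^3 - 47*r^2 + 11*sqrt(2)*r^2 - 92*r + 143*sqrt(2)*r - 16 + 300*sqrt(2)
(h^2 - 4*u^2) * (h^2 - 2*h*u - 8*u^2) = h^4 - 2*h^3*u - 12*h^2*u^2 + 8*h*u^3 + 32*u^4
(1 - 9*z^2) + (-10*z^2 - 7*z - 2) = -19*z^2 - 7*z - 1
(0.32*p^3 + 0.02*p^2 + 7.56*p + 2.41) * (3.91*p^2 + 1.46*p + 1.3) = 1.2512*p^5 + 0.5454*p^4 + 30.0048*p^3 + 20.4867*p^2 + 13.3466*p + 3.133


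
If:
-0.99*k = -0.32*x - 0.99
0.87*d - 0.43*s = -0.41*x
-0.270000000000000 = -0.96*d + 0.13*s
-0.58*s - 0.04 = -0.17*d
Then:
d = 0.28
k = 0.81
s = 0.01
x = -0.59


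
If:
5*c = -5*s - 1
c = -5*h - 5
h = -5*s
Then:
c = -5/13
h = -12/13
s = 12/65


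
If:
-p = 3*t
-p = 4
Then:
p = -4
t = 4/3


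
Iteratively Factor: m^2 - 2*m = (m)*(m - 2)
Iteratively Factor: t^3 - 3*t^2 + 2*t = (t)*(t^2 - 3*t + 2) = t*(t - 2)*(t - 1)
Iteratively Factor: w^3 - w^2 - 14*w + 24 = (w + 4)*(w^2 - 5*w + 6) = (w - 3)*(w + 4)*(w - 2)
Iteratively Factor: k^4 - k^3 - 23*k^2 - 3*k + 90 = (k + 3)*(k^3 - 4*k^2 - 11*k + 30) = (k - 2)*(k + 3)*(k^2 - 2*k - 15) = (k - 2)*(k + 3)^2*(k - 5)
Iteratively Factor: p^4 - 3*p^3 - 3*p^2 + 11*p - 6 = (p - 3)*(p^3 - 3*p + 2) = (p - 3)*(p + 2)*(p^2 - 2*p + 1) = (p - 3)*(p - 1)*(p + 2)*(p - 1)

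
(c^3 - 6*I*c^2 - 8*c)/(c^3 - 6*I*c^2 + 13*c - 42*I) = c*(c - 4*I)/(c^2 - 4*I*c + 21)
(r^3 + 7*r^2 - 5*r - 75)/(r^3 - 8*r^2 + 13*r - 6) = (r^3 + 7*r^2 - 5*r - 75)/(r^3 - 8*r^2 + 13*r - 6)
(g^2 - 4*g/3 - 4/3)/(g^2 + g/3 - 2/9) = 3*(g - 2)/(3*g - 1)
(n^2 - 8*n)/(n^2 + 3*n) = (n - 8)/(n + 3)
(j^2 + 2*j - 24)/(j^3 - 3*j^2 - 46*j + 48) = (j - 4)/(j^2 - 9*j + 8)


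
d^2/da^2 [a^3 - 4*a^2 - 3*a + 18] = 6*a - 8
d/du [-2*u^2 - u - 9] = -4*u - 1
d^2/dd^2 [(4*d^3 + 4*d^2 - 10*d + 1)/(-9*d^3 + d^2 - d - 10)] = 2*(-360*d^6 + 2538*d^5 + 1512*d^4 + 2464*d^3 - 5670*d^2 - 627*d - 511)/(729*d^9 - 243*d^8 + 270*d^7 + 2375*d^6 - 510*d^5 + 567*d^4 + 2641*d^3 - 270*d^2 + 300*d + 1000)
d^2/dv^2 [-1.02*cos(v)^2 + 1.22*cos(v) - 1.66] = -1.22*cos(v) + 2.04*cos(2*v)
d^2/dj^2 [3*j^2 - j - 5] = 6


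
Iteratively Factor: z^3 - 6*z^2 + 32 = (z + 2)*(z^2 - 8*z + 16) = (z - 4)*(z + 2)*(z - 4)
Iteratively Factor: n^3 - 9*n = (n - 3)*(n^2 + 3*n) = n*(n - 3)*(n + 3)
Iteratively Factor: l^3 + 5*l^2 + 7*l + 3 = (l + 1)*(l^2 + 4*l + 3) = (l + 1)*(l + 3)*(l + 1)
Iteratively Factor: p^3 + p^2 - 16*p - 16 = (p - 4)*(p^2 + 5*p + 4) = (p - 4)*(p + 1)*(p + 4)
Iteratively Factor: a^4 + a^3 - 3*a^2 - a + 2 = (a + 1)*(a^3 - 3*a + 2) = (a - 1)*(a + 1)*(a^2 + a - 2) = (a - 1)*(a + 1)*(a + 2)*(a - 1)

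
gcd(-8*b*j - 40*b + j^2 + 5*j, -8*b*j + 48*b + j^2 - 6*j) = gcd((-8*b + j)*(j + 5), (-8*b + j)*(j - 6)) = 8*b - j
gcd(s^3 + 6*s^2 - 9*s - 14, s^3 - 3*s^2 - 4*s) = s + 1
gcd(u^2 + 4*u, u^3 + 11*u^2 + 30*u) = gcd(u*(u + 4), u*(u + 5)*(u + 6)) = u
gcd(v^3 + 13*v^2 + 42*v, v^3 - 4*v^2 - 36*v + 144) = v + 6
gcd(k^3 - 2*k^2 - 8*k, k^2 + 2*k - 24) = k - 4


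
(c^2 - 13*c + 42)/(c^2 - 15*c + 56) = (c - 6)/(c - 8)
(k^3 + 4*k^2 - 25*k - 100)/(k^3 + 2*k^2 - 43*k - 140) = (k - 5)/(k - 7)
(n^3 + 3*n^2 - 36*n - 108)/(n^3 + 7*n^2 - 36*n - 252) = (n + 3)/(n + 7)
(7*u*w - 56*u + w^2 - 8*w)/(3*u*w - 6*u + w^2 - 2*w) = (7*u*w - 56*u + w^2 - 8*w)/(3*u*w - 6*u + w^2 - 2*w)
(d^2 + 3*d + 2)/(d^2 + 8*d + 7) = (d + 2)/(d + 7)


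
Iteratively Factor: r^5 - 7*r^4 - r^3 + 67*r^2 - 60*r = (r - 5)*(r^4 - 2*r^3 - 11*r^2 + 12*r) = (r - 5)*(r - 4)*(r^3 + 2*r^2 - 3*r) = r*(r - 5)*(r - 4)*(r^2 + 2*r - 3) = r*(r - 5)*(r - 4)*(r + 3)*(r - 1)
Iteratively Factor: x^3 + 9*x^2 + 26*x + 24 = (x + 2)*(x^2 + 7*x + 12) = (x + 2)*(x + 4)*(x + 3)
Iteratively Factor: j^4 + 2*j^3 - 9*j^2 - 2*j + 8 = (j + 4)*(j^3 - 2*j^2 - j + 2) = (j - 1)*(j + 4)*(j^2 - j - 2) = (j - 2)*(j - 1)*(j + 4)*(j + 1)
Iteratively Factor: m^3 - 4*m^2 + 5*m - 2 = (m - 2)*(m^2 - 2*m + 1) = (m - 2)*(m - 1)*(m - 1)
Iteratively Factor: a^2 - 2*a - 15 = (a - 5)*(a + 3)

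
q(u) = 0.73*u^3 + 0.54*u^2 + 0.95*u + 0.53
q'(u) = 2.19*u^2 + 1.08*u + 0.95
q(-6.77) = -207.66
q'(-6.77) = 94.01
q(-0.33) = 0.25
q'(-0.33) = 0.83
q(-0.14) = 0.41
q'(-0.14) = 0.84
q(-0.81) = -0.27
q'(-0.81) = 1.51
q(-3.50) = -27.48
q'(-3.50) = 24.00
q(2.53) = 18.21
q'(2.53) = 17.70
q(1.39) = 4.85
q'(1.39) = 6.68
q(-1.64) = -2.80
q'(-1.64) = 5.07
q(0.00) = 0.53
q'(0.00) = 0.95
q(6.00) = 183.35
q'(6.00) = 86.27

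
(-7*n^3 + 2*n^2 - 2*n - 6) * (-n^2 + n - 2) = 7*n^5 - 9*n^4 + 18*n^3 - 2*n + 12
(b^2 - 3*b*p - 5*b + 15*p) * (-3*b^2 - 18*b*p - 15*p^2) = -3*b^4 - 9*b^3*p + 15*b^3 + 39*b^2*p^2 + 45*b^2*p + 45*b*p^3 - 195*b*p^2 - 225*p^3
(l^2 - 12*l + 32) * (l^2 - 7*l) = l^4 - 19*l^3 + 116*l^2 - 224*l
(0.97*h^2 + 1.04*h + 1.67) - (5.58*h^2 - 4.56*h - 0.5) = -4.61*h^2 + 5.6*h + 2.17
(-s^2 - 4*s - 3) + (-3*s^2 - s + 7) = -4*s^2 - 5*s + 4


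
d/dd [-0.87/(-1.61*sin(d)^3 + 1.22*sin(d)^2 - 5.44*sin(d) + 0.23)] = (-4.2021*sin(d)^2 + 2.1228*sin(d) - 4.7328)*cos(d)/(1.61*sin(d)^3 - 1.22*sin(d)^2 + 5.44*sin(d) - 0.23)^2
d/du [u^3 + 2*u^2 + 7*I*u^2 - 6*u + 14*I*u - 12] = 3*u^2 + u*(4 + 14*I) - 6 + 14*I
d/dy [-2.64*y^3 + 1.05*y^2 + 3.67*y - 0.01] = -7.92*y^2 + 2.1*y + 3.67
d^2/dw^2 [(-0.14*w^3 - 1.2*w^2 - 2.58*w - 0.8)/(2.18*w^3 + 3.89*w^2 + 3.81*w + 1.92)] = (-9.03130400000001*w^6 - 66.5902800000001*w^5 - 110.062968*w^4 - 39.8552720000001*w^3 + 64.7148479999998*w^2 + 61.471008*w + 17.623392)/(10.360232*w^9 + 55.460508*w^8 + 153.283866*w^7 + 280.095065*w^6 + 365.587101*w^5 + 352.246599*w^4 + 250.152165*w^3 + 126.633024*w^2 + 42.135552*w + 7.077888)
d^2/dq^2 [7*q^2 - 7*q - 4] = 14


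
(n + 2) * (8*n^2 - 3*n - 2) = 8*n^3 + 13*n^2 - 8*n - 4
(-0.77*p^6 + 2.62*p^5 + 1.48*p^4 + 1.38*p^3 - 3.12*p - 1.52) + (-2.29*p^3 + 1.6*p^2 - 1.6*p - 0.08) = -0.77*p^6 + 2.62*p^5 + 1.48*p^4 - 0.91*p^3 + 1.6*p^2 - 4.72*p - 1.6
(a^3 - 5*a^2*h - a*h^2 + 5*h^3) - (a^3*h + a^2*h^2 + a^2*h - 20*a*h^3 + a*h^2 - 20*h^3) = -a^3*h + a^3 - a^2*h^2 - 6*a^2*h + 20*a*h^3 - 2*a*h^2 + 25*h^3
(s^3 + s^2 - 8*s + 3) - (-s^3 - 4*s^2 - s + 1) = 2*s^3 + 5*s^2 - 7*s + 2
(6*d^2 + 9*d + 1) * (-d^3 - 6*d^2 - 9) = -6*d^5 - 45*d^4 - 55*d^3 - 60*d^2 - 81*d - 9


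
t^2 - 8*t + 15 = (t - 5)*(t - 3)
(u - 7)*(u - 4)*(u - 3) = u^3 - 14*u^2 + 61*u - 84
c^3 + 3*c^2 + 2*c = c*(c + 1)*(c + 2)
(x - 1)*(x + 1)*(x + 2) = x^3 + 2*x^2 - x - 2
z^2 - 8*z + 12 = (z - 6)*(z - 2)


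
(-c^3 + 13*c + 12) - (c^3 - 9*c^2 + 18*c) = -2*c^3 + 9*c^2 - 5*c + 12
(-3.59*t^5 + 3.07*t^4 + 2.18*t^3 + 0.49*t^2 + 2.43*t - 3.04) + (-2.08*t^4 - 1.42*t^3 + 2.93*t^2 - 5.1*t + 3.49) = -3.59*t^5 + 0.99*t^4 + 0.76*t^3 + 3.42*t^2 - 2.67*t + 0.45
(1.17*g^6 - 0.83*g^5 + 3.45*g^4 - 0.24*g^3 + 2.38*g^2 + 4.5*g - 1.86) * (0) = 0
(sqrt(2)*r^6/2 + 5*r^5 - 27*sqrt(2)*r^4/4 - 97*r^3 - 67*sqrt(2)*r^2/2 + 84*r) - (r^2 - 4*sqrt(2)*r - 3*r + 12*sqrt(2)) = sqrt(2)*r^6/2 + 5*r^5 - 27*sqrt(2)*r^4/4 - 97*r^3 - 67*sqrt(2)*r^2/2 - r^2 + 4*sqrt(2)*r + 87*r - 12*sqrt(2)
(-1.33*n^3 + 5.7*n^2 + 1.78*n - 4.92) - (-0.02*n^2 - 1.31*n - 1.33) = -1.33*n^3 + 5.72*n^2 + 3.09*n - 3.59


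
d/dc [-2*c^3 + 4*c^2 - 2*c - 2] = -6*c^2 + 8*c - 2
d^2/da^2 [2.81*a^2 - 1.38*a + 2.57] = 5.62000000000000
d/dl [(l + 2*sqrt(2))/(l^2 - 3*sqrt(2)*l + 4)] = (-l^2 - 4*sqrt(2)*l + 16)/(l^4 - 6*sqrt(2)*l^3 + 26*l^2 - 24*sqrt(2)*l + 16)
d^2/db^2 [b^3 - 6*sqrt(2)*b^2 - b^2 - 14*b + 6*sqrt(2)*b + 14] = 6*b - 12*sqrt(2) - 2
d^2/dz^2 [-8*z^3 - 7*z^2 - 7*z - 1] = -48*z - 14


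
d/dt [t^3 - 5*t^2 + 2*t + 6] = 3*t^2 - 10*t + 2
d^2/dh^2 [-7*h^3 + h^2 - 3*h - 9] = 2 - 42*h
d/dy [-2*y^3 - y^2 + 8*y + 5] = -6*y^2 - 2*y + 8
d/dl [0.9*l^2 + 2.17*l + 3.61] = 1.8*l + 2.17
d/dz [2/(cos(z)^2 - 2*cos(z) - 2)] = 4*(cos(z) - 1)*sin(z)/(sin(z)^2 + 2*cos(z) + 1)^2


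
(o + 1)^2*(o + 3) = o^3 + 5*o^2 + 7*o + 3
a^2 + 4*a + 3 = (a + 1)*(a + 3)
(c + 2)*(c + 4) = c^2 + 6*c + 8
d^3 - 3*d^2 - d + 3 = (d - 3)*(d - 1)*(d + 1)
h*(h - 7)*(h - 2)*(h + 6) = h^4 - 3*h^3 - 40*h^2 + 84*h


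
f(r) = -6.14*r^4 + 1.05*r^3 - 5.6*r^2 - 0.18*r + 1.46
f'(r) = -24.56*r^3 + 3.15*r^2 - 11.2*r - 0.18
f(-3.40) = -924.44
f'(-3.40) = 1039.62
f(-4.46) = -2631.73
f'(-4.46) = 2291.31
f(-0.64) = -2.02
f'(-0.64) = 14.72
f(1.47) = -36.24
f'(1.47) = -87.85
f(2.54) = -273.49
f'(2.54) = -410.77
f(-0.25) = 1.11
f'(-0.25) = 3.20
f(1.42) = -32.05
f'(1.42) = -80.05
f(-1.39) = -34.85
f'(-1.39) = 87.43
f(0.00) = 1.46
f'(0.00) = -0.18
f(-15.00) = -315637.09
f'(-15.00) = 83766.57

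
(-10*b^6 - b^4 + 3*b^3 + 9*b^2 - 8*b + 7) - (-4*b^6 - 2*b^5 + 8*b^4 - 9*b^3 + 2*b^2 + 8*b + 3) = -6*b^6 + 2*b^5 - 9*b^4 + 12*b^3 + 7*b^2 - 16*b + 4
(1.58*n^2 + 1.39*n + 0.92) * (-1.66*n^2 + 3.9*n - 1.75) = -2.6228*n^4 + 3.8546*n^3 + 1.1288*n^2 + 1.1555*n - 1.61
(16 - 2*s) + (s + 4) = 20 - s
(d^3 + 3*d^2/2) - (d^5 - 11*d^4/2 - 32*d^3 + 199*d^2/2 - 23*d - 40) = -d^5 + 11*d^4/2 + 33*d^3 - 98*d^2 + 23*d + 40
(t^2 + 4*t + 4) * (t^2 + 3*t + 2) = t^4 + 7*t^3 + 18*t^2 + 20*t + 8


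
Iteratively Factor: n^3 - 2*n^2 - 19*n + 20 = (n + 4)*(n^2 - 6*n + 5) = (n - 1)*(n + 4)*(n - 5)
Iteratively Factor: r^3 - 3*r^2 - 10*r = (r + 2)*(r^2 - 5*r) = r*(r + 2)*(r - 5)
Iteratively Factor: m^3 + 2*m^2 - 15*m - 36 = (m + 3)*(m^2 - m - 12) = (m - 4)*(m + 3)*(m + 3)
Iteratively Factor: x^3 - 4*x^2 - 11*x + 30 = (x - 2)*(x^2 - 2*x - 15) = (x - 2)*(x + 3)*(x - 5)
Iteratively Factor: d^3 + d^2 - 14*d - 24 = (d + 2)*(d^2 - d - 12) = (d + 2)*(d + 3)*(d - 4)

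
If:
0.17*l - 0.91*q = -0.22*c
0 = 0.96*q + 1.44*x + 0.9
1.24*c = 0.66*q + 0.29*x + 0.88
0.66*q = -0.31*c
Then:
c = 0.48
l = -1.82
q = -0.22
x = -0.48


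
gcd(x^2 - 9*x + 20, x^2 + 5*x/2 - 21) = 1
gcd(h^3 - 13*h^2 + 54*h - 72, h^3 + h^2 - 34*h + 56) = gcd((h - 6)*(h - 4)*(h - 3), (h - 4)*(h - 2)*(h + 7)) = h - 4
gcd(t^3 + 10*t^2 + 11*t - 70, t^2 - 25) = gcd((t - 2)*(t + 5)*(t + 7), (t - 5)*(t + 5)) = t + 5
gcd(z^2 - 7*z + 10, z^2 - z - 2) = z - 2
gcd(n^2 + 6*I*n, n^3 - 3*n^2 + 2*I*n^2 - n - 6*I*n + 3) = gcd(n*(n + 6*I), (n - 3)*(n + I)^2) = 1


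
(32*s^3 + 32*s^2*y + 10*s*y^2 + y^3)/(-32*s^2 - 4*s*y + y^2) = (8*s^2 + 6*s*y + y^2)/(-8*s + y)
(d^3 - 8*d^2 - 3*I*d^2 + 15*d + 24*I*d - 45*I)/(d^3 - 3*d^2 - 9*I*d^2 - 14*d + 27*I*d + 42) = (d^2 - d*(5 + 3*I) + 15*I)/(d^2 - 9*I*d - 14)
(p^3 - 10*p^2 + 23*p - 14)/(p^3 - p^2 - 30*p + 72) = (p^3 - 10*p^2 + 23*p - 14)/(p^3 - p^2 - 30*p + 72)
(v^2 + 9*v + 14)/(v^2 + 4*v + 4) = (v + 7)/(v + 2)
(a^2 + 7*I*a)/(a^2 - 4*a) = (a + 7*I)/(a - 4)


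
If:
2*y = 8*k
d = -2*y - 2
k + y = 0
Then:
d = -2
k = 0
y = 0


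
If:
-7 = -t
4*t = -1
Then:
No Solution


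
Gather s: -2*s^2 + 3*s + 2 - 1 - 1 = -2*s^2 + 3*s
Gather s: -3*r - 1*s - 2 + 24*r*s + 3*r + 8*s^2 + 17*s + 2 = 8*s^2 + s*(24*r + 16)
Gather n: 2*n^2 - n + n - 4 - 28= 2*n^2 - 32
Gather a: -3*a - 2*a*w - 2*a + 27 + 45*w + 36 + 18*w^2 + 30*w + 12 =a*(-2*w - 5) + 18*w^2 + 75*w + 75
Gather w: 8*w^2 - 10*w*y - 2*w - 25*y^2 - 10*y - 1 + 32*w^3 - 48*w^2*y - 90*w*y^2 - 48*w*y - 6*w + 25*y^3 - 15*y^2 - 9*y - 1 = 32*w^3 + w^2*(8 - 48*y) + w*(-90*y^2 - 58*y - 8) + 25*y^3 - 40*y^2 - 19*y - 2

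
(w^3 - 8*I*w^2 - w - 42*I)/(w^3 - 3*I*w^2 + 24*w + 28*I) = (w - 3*I)/(w + 2*I)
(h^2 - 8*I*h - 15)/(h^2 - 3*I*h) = (h - 5*I)/h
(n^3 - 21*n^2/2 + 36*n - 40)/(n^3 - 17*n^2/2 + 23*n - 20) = (n - 4)/(n - 2)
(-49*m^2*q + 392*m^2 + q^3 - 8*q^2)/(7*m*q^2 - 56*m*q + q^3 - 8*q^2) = (-7*m + q)/q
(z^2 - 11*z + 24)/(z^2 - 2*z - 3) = (z - 8)/(z + 1)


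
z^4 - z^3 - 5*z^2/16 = z^2*(z - 5/4)*(z + 1/4)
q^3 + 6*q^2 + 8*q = q*(q + 2)*(q + 4)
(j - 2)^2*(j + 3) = j^3 - j^2 - 8*j + 12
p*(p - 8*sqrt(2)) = p^2 - 8*sqrt(2)*p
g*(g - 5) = g^2 - 5*g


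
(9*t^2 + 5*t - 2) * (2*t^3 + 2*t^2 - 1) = 18*t^5 + 28*t^4 + 6*t^3 - 13*t^2 - 5*t + 2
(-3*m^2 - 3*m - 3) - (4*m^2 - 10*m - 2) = -7*m^2 + 7*m - 1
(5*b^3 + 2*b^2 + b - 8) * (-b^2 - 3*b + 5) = -5*b^5 - 17*b^4 + 18*b^3 + 15*b^2 + 29*b - 40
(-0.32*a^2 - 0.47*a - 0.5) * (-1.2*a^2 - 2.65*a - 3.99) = 0.384*a^4 + 1.412*a^3 + 3.1223*a^2 + 3.2003*a + 1.995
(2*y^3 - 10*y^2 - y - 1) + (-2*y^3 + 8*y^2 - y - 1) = -2*y^2 - 2*y - 2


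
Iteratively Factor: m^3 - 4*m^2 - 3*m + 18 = (m - 3)*(m^2 - m - 6) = (m - 3)^2*(m + 2)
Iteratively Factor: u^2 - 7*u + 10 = (u - 2)*(u - 5)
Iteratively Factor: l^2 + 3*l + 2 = (l + 2)*(l + 1)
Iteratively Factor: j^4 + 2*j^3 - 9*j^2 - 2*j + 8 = (j + 4)*(j^3 - 2*j^2 - j + 2) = (j - 2)*(j + 4)*(j^2 - 1) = (j - 2)*(j + 1)*(j + 4)*(j - 1)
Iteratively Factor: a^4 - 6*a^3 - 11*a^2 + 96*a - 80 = (a + 4)*(a^3 - 10*a^2 + 29*a - 20) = (a - 4)*(a + 4)*(a^2 - 6*a + 5) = (a - 4)*(a - 1)*(a + 4)*(a - 5)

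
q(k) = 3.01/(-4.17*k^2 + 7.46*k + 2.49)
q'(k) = 3.01*(8.34*k - 7.46)/(-4.17*k^2 + 7.46*k + 2.49)^2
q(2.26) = -1.54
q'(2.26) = 9.02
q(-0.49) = -1.39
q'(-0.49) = -7.40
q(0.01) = 1.17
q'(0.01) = -3.38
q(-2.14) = -0.09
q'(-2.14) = -0.07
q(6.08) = -0.03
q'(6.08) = 0.01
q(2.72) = -0.37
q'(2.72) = 0.70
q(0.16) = 0.84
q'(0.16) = -1.44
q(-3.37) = -0.04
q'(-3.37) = -0.02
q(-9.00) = -0.01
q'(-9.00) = -0.00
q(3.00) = -0.24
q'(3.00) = 0.33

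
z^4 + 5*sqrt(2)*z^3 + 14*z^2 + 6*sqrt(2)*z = z*(z + sqrt(2))^2*(z + 3*sqrt(2))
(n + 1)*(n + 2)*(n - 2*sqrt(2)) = n^3 - 2*sqrt(2)*n^2 + 3*n^2 - 6*sqrt(2)*n + 2*n - 4*sqrt(2)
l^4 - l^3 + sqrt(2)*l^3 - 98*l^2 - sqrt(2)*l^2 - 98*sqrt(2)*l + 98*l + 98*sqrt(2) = (l - 1)*(l - 7*sqrt(2))*(l + sqrt(2))*(l + 7*sqrt(2))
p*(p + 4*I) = p^2 + 4*I*p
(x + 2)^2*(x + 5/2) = x^3 + 13*x^2/2 + 14*x + 10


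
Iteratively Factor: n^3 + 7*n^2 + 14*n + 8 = (n + 1)*(n^2 + 6*n + 8) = (n + 1)*(n + 2)*(n + 4)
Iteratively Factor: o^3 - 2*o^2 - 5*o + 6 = (o + 2)*(o^2 - 4*o + 3) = (o - 3)*(o + 2)*(o - 1)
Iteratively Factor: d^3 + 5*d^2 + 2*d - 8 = (d + 2)*(d^2 + 3*d - 4) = (d + 2)*(d + 4)*(d - 1)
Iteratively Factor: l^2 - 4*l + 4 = (l - 2)*(l - 2)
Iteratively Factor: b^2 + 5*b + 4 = (b + 4)*(b + 1)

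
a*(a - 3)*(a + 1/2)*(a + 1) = a^4 - 3*a^3/2 - 4*a^2 - 3*a/2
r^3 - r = r*(r - 1)*(r + 1)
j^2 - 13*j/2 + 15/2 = (j - 5)*(j - 3/2)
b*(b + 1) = b^2 + b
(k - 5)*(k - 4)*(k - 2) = k^3 - 11*k^2 + 38*k - 40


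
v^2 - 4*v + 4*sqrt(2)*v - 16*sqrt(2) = (v - 4)*(v + 4*sqrt(2))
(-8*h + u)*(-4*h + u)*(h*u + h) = 32*h^3*u + 32*h^3 - 12*h^2*u^2 - 12*h^2*u + h*u^3 + h*u^2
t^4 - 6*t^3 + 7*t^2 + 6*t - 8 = (t - 4)*(t - 2)*(t - 1)*(t + 1)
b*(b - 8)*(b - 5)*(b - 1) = b^4 - 14*b^3 + 53*b^2 - 40*b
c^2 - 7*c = c*(c - 7)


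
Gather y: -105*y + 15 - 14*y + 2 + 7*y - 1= 16 - 112*y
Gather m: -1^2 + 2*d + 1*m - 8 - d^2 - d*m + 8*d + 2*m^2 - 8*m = -d^2 + 10*d + 2*m^2 + m*(-d - 7) - 9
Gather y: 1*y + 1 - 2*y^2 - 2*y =-2*y^2 - y + 1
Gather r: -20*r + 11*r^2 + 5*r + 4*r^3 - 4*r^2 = 4*r^3 + 7*r^2 - 15*r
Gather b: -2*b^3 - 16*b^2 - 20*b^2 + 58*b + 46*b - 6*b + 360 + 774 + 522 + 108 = -2*b^3 - 36*b^2 + 98*b + 1764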